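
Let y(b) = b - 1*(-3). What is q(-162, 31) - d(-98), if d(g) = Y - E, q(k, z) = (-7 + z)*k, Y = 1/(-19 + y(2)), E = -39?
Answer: -54977/14 ≈ -3926.9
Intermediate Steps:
y(b) = 3 + b (y(b) = b + 3 = 3 + b)
Y = -1/14 (Y = 1/(-19 + (3 + 2)) = 1/(-19 + 5) = 1/(-14) = -1/14 ≈ -0.071429)
q(k, z) = k*(-7 + z)
d(g) = 545/14 (d(g) = -1/14 - 1*(-39) = -1/14 + 39 = 545/14)
q(-162, 31) - d(-98) = -162*(-7 + 31) - 1*545/14 = -162*24 - 545/14 = -3888 - 545/14 = -54977/14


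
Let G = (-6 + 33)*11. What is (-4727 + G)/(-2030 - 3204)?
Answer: 2215/2617 ≈ 0.84639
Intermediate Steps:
G = 297 (G = 27*11 = 297)
(-4727 + G)/(-2030 - 3204) = (-4727 + 297)/(-2030 - 3204) = -4430/(-5234) = -4430*(-1/5234) = 2215/2617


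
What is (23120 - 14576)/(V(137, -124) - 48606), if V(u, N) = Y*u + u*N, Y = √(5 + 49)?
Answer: -280217568/2150779655 - 1755792*√6/2150779655 ≈ -0.13229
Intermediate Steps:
Y = 3*√6 (Y = √54 = 3*√6 ≈ 7.3485)
V(u, N) = N*u + 3*u*√6 (V(u, N) = (3*√6)*u + u*N = 3*u*√6 + N*u = N*u + 3*u*√6)
(23120 - 14576)/(V(137, -124) - 48606) = (23120 - 14576)/(137*(-124 + 3*√6) - 48606) = 8544/((-16988 + 411*√6) - 48606) = 8544/(-65594 + 411*√6)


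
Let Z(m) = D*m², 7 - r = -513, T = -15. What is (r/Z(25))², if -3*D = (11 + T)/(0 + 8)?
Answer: 389376/15625 ≈ 24.920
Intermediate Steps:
D = ⅙ (D = -(11 - 15)/(3*(0 + 8)) = -(-4)/(3*8) = -⅓*(-½) = ⅙ ≈ 0.16667)
r = 520 (r = 7 - 1*(-513) = 7 + 513 = 520)
Z(m) = m²/6
(r/Z(25))² = (520/(((⅙)*25²)))² = (520/(((⅙)*625)))² = (520/(625/6))² = (520*(6/625))² = (624/125)² = 389376/15625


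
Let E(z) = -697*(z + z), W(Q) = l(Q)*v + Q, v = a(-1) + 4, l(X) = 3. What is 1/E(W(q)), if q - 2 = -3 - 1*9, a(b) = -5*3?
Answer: 1/59942 ≈ 1.6683e-5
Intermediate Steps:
a(b) = -15
v = -11 (v = -15 + 4 = -11)
q = -10 (q = 2 + (-3 - 1*9) = 2 + (-3 - 9) = 2 - 12 = -10)
W(Q) = -33 + Q (W(Q) = 3*(-11) + Q = -33 + Q)
E(z) = -1394*z
1/E(W(q)) = 1/(-1394*(-33 - 10)) = 1/(-1394*(-43)) = 1/59942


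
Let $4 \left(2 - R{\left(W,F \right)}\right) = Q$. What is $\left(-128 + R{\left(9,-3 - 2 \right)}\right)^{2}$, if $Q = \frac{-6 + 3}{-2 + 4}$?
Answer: $\frac{1010025}{64} \approx 15782.0$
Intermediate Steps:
$Q = - \frac{3}{2} \approx -1.5$
$R{\left(W,F \right)} = \frac{19}{8}$ ($R{\left(W,F \right)} = 2 - - \frac{3}{8} = 2 + \frac{3}{8} = \frac{19}{8}$)
$\left(-128 + R{\left(9,-3 - 2 \right)}\right)^{2} = \left(-128 + \frac{19}{8}\right)^{2} = \left(- \frac{1005}{8}\right)^{2} = \frac{1010025}{64}$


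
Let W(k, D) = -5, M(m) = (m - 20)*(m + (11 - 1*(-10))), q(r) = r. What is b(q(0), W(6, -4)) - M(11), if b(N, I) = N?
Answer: 288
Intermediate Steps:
M(m) = (-20 + m)*(21 + m) (M(m) = (-20 + m)*(m + (11 + 10)) = (-20 + m)*(m + 21) = (-20 + m)*(21 + m))
b(q(0), W(6, -4)) - M(11) = 0 - (-420 + 11 + 11²) = 0 - (-420 + 11 + 121) = 0 - 1*(-288) = 0 + 288 = 288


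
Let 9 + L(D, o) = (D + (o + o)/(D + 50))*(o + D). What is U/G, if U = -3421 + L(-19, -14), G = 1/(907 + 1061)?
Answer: -169186992/31 ≈ -5.4576e+6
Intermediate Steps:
L(D, o) = -9 + (D + o)*(D + 2*o/(50 + D)) (L(D, o) = -9 + (D + (o + o)/(D + 50))*(o + D) = -9 + (D + (2*o)/(50 + D))*(D + o) = -9 + (D + 2*o/(50 + D))*(D + o) = -9 + (D + o)*(D + 2*o/(50 + D)))
G = 1/1968 ≈ 0.00050813
U = -85969/31 (U = -3421 + (-450 + (-19)³ - 9*(-19) + 2*(-14)² + 50*(-19)² - 14*(-19)² + 52*(-19)*(-14))/(50 - 19) = -3421 + (-450 - 6859 + 171 + 2*196 + 50*361 - 14*361 + 13832)/31 = -3421 + (-450 - 6859 + 171 + 392 + 18050 - 5054 + 13832)/31 = -3421 + (1/31)*20082 = -3421 + 20082/31 = -85969/31 ≈ -2773.2)
U/G = -85969/(31*1/1968) = -85969/31*1968 = -169186992/31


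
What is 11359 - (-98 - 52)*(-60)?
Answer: 2359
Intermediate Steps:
11359 - (-98 - 52)*(-60) = 11359 - (-150)*(-60) = 11359 - 1*9000 = 11359 - 9000 = 2359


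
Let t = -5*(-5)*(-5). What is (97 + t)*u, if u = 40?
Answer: -1120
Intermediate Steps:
t = -125 (t = 25*(-5) = -125)
(97 + t)*u = (97 - 125)*40 = -28*40 = -1120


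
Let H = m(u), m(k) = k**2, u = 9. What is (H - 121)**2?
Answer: 1600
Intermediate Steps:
H = 81 (H = 9**2 = 81)
(H - 121)**2 = (81 - 121)**2 = (-40)**2 = 1600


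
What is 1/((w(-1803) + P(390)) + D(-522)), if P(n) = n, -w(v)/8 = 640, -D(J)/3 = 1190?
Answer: -1/8300 ≈ -0.00012048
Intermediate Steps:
D(J) = -3570 (D(J) = -3*1190 = -3570)
w(v) = -5120 (w(v) = -8*640 = -5120)
1/((w(-1803) + P(390)) + D(-522)) = 1/((-5120 + 390) - 3570) = 1/(-4730 - 3570) = 1/(-8300) = -1/8300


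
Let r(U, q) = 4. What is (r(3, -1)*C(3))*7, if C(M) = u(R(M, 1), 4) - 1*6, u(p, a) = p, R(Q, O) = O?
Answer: -140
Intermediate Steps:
C(M) = -5 (C(M) = 1 - 1*6 = 1 - 6 = -5)
(r(3, -1)*C(3))*7 = (4*(-5))*7 = -20*7 = -140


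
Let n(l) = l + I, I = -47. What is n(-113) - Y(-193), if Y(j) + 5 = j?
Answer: 38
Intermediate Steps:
Y(j) = -5 + j
n(l) = -47 + l (n(l) = l - 47 = -47 + l)
n(-113) - Y(-193) = (-47 - 113) - (-5 - 193) = -160 - 1*(-198) = -160 + 198 = 38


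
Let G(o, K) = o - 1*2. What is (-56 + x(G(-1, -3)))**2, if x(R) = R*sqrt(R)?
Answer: 3109 + 336*I*sqrt(3) ≈ 3109.0 + 581.97*I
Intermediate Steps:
G(o, K) = -2 + o (G(o, K) = o - 2 = -2 + o)
x(R) = R**(3/2)
(-56 + x(G(-1, -3)))**2 = (-56 + (-2 - 1)**(3/2))**2 = (-56 + (-3)**(3/2))**2 = (-56 - 3*I*sqrt(3))**2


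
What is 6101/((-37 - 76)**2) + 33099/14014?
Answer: 46194595/16267706 ≈ 2.8396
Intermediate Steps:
6101/((-37 - 76)**2) + 33099/14014 = 6101/((-113)**2) + 33099*(1/14014) = 6101/12769 + 3009/1274 = 46194595/16267706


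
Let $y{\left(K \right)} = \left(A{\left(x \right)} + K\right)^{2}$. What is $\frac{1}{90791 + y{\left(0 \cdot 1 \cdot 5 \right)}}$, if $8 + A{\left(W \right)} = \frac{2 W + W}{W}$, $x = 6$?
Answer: $\frac{1}{90816} \approx 1.1011 \cdot 10^{-5}$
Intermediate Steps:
$A{\left(W \right)} = -5$ ($A{\left(W \right)} = -8 + \frac{2 W + W}{W} = -8 + \frac{3 W}{W} = -8 + 3 = -5$)
$y{\left(K \right)} = \left(-5 + K\right)^{2}$
$\frac{1}{90791 + y{\left(0 \cdot 1 \cdot 5 \right)}} = \frac{1}{90791 + \left(-5 + 0 \cdot 1 \cdot 5\right)^{2}} = \frac{1}{90791 + \left(-5 + 0 \cdot 5\right)^{2}} = \frac{1}{90791 + \left(-5 + 0\right)^{2}} = \frac{1}{90791 + \left(-5\right)^{2}} = \frac{1}{90791 + 25} = \frac{1}{90816}$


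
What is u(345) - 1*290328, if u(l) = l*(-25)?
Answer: -298953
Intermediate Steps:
u(l) = -25*l
u(345) - 1*290328 = -25*345 - 1*290328 = -8625 - 290328 = -298953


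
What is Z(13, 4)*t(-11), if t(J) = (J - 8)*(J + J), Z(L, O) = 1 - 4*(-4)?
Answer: 7106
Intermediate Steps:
Z(L, O) = 17 (Z(L, O) = 1 + 16 = 17)
t(J) = 2*J*(-8 + J) (t(J) = (-8 + J)*(2*J) = 2*J*(-8 + J))
Z(13, 4)*t(-11) = 17*(2*(-11)*(-8 - 11)) = 17*(2*(-11)*(-19)) = 17*418 = 7106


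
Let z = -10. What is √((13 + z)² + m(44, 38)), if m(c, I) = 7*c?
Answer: √317 ≈ 17.805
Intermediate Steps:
√((13 + z)² + m(44, 38)) = √((13 - 10)² + 7*44) = √(3² + 308) = √(9 + 308) = √317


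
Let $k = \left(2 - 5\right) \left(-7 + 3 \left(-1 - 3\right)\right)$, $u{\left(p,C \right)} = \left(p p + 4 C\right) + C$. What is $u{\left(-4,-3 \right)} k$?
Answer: $57$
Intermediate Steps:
$u{\left(p,C \right)} = p^{2} + 5 C$ ($u{\left(p,C \right)} = \left(p^{2} + 4 C\right) + C = p^{2} + 5 C$)
$k = 57$ ($k = - 3 \left(-7 + 3 \left(-4\right)\right) = - 3 \left(-7 - 12\right) = \left(-3\right) \left(-19\right) = 57$)
$u{\left(-4,-3 \right)} k = \left(\left(-4\right)^{2} + 5 \left(-3\right)\right) 57 = \left(16 - 15\right) 57 = 1 \cdot 57 = 57$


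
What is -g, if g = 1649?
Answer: -1649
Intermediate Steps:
-g = -1*1649 = -1649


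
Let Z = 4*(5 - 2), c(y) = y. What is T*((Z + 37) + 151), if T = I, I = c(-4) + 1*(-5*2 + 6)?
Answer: -1600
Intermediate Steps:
Z = 12 (Z = 4*3 = 12)
I = -8 (I = -4 + 1*(-5*2 + 6) = -4 + 1*(-10 + 6) = -4 + 1*(-4) = -4 - 4 = -8)
T = -8
T*((Z + 37) + 151) = -8*((12 + 37) + 151) = -8*(49 + 151) = -8*200 = -1600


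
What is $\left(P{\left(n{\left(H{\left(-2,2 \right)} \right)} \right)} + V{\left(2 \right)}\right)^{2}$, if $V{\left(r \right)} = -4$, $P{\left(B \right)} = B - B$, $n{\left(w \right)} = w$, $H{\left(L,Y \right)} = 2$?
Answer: $16$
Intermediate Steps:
$P{\left(B \right)} = 0$
$\left(P{\left(n{\left(H{\left(-2,2 \right)} \right)} \right)} + V{\left(2 \right)}\right)^{2} = \left(0 - 4\right)^{2} = \left(-4\right)^{2} = 16$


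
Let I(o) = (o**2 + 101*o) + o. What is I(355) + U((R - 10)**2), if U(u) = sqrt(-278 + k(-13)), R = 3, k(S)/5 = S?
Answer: 162235 + 7*I*sqrt(7) ≈ 1.6224e+5 + 18.52*I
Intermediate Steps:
k(S) = 5*S
I(o) = o**2 + 102*o
U(u) = 7*I*sqrt(7) (U(u) = sqrt(-278 + 5*(-13)) = sqrt(-278 - 65) = sqrt(-343) = 7*I*sqrt(7))
I(355) + U((R - 10)**2) = 355*(102 + 355) + 7*I*sqrt(7) = 355*457 + 7*I*sqrt(7) = 162235 + 7*I*sqrt(7)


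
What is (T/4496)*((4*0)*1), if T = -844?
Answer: 0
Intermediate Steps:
(T/4496)*((4*0)*1) = (-844/4496)*((4*0)*1) = (-844*1/4496)*(0*1) = -211/1124*0 = 0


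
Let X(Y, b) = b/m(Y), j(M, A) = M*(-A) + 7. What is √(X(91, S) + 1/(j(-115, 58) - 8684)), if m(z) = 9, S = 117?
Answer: √5818070/669 ≈ 3.6055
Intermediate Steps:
j(M, A) = 7 - A*M (j(M, A) = -A*M + 7 = 7 - A*M)
X(Y, b) = b/9
√(X(91, S) + 1/(j(-115, 58) - 8684)) = √((⅑)*117 + 1/((7 - 1*58*(-115)) - 8684)) = √(13 + 1/((7 + 6670) - 8684)) = √(13 + 1/(6677 - 8684)) = √(13 + 1/(-2007)) = √(13 - 1/2007) = √(26090/2007) = √5818070/669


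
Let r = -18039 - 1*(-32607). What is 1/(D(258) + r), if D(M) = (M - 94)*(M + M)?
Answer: 1/99192 ≈ 1.0081e-5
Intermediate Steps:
r = 14568 (r = -18039 + 32607 = 14568)
D(M) = 2*M*(-94 + M) (D(M) = (-94 + M)*(2*M) = 2*M*(-94 + M))
1/(D(258) + r) = 1/(2*258*(-94 + 258) + 14568) = 1/(2*258*164 + 14568) = 1/(84624 + 14568) = 1/99192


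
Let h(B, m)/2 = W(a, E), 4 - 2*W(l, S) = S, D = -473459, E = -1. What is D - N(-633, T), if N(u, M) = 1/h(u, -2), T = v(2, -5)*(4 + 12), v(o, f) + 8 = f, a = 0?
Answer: -2367296/5 ≈ -4.7346e+5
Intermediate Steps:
v(o, f) = -8 + f
W(l, S) = 2 - S/2
h(B, m) = 5 (h(B, m) = 2*(2 - ½*(-1)) = 2*(2 + ½) = 2*(5/2) = 5)
T = -208 (T = (-8 - 5)*(4 + 12) = -13*16 = -208)
N(u, M) = ⅕ (N(u, M) = 1/5 = ⅕)
D - N(-633, T) = -473459 - 1*⅕ = -473459 - ⅕ = -2367296/5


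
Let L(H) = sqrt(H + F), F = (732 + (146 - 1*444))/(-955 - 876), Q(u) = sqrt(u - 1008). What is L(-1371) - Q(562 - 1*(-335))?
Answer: I*(-sqrt(111) + sqrt(4597155785)/1831) ≈ 26.495*I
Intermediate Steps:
Q(u) = sqrt(-1008 + u)
F = -434/1831 (F = (732 + (146 - 444))/(-1831) = (732 - 298)*(-1/1831) = 434*(-1/1831) = -434/1831 ≈ -0.23703)
L(H) = sqrt(-434/1831 + H) (L(H) = sqrt(H - 434/1831) = sqrt(-434/1831 + H))
L(-1371) - Q(562 - 1*(-335)) = sqrt(-794654 + 3352561*(-1371))/1831 - sqrt(-1008 + (562 - 1*(-335))) = sqrt(-794654 - 4596361131)/1831 - sqrt(-1008 + (562 + 335)) = sqrt(-4597155785)/1831 - sqrt(-1008 + 897) = (I*sqrt(4597155785))/1831 - sqrt(-111) = I*sqrt(4597155785)/1831 - I*sqrt(111) = -I*sqrt(111) + I*sqrt(4597155785)/1831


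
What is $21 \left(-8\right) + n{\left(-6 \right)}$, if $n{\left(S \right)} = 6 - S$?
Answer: $-156$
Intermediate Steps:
$21 \left(-8\right) + n{\left(-6 \right)} = 21 \left(-8\right) + \left(6 - -6\right) = -168 + \left(6 + 6\right) = -168 + 12 = -156$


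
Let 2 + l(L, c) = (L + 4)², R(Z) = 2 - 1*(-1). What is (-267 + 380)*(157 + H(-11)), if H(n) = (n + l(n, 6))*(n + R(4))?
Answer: -14803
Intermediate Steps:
R(Z) = 3 (R(Z) = 2 + 1 = 3)
l(L, c) = -2 + (4 + L)² (l(L, c) = -2 + (L + 4)² = -2 + (4 + L)²)
H(n) = (3 + n)*(-2 + n + (4 + n)²) (H(n) = (n + (-2 + (4 + n)²))*(n + 3) = (-2 + n + (4 + n)²)*(3 + n) = (3 + n)*(-2 + n + (4 + n)²))
(-267 + 380)*(157 + H(-11)) = (-267 + 380)*(157 + (42 + (-11)³ + 12*(-11)² + 41*(-11))) = 113*(157 + (42 - 1331 + 12*121 - 451)) = 113*(157 + (42 - 1331 + 1452 - 451)) = 113*(157 - 288) = 113*(-131) = -14803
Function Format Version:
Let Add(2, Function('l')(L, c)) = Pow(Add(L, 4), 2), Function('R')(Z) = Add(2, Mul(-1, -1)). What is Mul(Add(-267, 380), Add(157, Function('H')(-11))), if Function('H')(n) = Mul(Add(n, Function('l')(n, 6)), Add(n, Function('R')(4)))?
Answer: -14803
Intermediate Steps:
Function('R')(Z) = 3 (Function('R')(Z) = Add(2, 1) = 3)
Function('l')(L, c) = Add(-2, Pow(Add(4, L), 2)) (Function('l')(L, c) = Add(-2, Pow(Add(L, 4), 2)) = Add(-2, Pow(Add(4, L), 2)))
Function('H')(n) = Mul(Add(3, n), Add(-2, n, Pow(Add(4, n), 2))) (Function('H')(n) = Mul(Add(n, Add(-2, Pow(Add(4, n), 2))), Add(n, 3)) = Mul(Add(-2, n, Pow(Add(4, n), 2)), Add(3, n)) = Mul(Add(3, n), Add(-2, n, Pow(Add(4, n), 2))))
Mul(Add(-267, 380), Add(157, Function('H')(-11))) = Mul(Add(-267, 380), Add(157, Add(42, Pow(-11, 3), Mul(12, Pow(-11, 2)), Mul(41, -11)))) = Mul(113, Add(157, Add(42, -1331, Mul(12, 121), -451))) = Mul(113, Add(157, Add(42, -1331, 1452, -451))) = Mul(113, Add(157, -288)) = Mul(113, -131) = -14803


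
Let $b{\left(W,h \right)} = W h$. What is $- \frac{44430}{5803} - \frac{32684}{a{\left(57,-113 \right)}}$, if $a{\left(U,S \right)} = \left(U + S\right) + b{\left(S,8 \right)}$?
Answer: $\frac{36753113}{1392720} \approx 26.389$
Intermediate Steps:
$a{\left(U,S \right)} = U + 9 S$ ($a{\left(U,S \right)} = \left(U + S\right) + S 8 = \left(S + U\right) + 8 S = U + 9 S$)
$- \frac{44430}{5803} - \frac{32684}{a{\left(57,-113 \right)}} = - \frac{44430}{5803} - \frac{32684}{57 + 9 \left(-113\right)} = \left(-44430\right) \frac{1}{5803} - \frac{32684}{57 - 1017} = - \frac{44430}{5803} - \frac{32684}{-960} = - \frac{44430}{5803} - - \frac{8171}{240} = - \frac{44430}{5803} + \frac{8171}{240} = \frac{36753113}{1392720}$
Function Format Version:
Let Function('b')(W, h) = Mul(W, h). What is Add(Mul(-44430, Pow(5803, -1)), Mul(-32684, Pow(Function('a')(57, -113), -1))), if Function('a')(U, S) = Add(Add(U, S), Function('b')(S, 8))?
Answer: Rational(36753113, 1392720) ≈ 26.389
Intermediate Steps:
Function('a')(U, S) = Add(U, Mul(9, S)) (Function('a')(U, S) = Add(Add(U, S), Mul(S, 8)) = Add(Add(S, U), Mul(8, S)) = Add(U, Mul(9, S)))
Add(Mul(-44430, Pow(5803, -1)), Mul(-32684, Pow(Function('a')(57, -113), -1))) = Add(Mul(-44430, Pow(5803, -1)), Mul(-32684, Pow(Add(57, Mul(9, -113)), -1))) = Add(Mul(-44430, Rational(1, 5803)), Mul(-32684, Pow(Add(57, -1017), -1))) = Add(Rational(-44430, 5803), Mul(-32684, Pow(-960, -1))) = Add(Rational(-44430, 5803), Mul(-32684, Rational(-1, 960))) = Add(Rational(-44430, 5803), Rational(8171, 240)) = Rational(36753113, 1392720)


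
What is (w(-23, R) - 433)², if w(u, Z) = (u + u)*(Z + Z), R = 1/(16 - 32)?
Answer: 2920681/16 ≈ 1.8254e+5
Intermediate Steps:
R = -1/16 (R = 1/(-16) = -1/16 ≈ -0.062500)
w(u, Z) = 4*Z*u (w(u, Z) = (2*u)*(2*Z) = 4*Z*u)
(w(-23, R) - 433)² = (4*(-1/16)*(-23) - 433)² = (23/4 - 433)² = (-1709/4)² = 2920681/16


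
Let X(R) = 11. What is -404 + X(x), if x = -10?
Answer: -393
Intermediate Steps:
-404 + X(x) = -404 + 11 = -393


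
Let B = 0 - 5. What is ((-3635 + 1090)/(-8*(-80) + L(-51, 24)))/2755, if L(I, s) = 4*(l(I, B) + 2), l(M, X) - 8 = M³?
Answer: 509/291988124 ≈ 1.7432e-6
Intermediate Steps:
B = -5
l(M, X) = 8 + M³
L(I, s) = 40 + 4*I³ (L(I, s) = 4*((8 + I³) + 2) = 4*(10 + I³) = 40 + 4*I³)
((-3635 + 1090)/(-8*(-80) + L(-51, 24)))/2755 = ((-3635 + 1090)/(-8*(-80) + (40 + 4*(-51)³)))/2755 = -2545/(640 + (40 + 4*(-132651)))*(1/2755) = -2545/(640 + (40 - 530604))*(1/2755) = -2545/(640 - 530564)*(1/2755) = -2545/(-529924)*(1/2755) = -2545*(-1/529924)*(1/2755) = (2545/529924)*(1/2755) = 509/291988124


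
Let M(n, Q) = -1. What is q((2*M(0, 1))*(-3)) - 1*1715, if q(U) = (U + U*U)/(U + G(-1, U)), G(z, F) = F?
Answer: -3423/2 ≈ -1711.5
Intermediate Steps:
q(U) = (U + U²)/(2*U) (q(U) = (U + U*U)/(U + U) = (U + U²)/((2*U)) = (U + U²)*(1/(2*U)) = (U + U²)/(2*U))
q((2*M(0, 1))*(-3)) - 1*1715 = (½ + ((2*(-1))*(-3))/2) - 1*1715 = (½ + (-2*(-3))/2) - 1715 = (½ + (½)*6) - 1715 = (½ + 3) - 1715 = 7/2 - 1715 = -3423/2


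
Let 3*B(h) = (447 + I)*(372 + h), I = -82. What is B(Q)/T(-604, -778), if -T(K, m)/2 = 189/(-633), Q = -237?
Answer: 385075/14 ≈ 27505.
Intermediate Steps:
B(h) = 45260 + 365*h/3 (B(h) = ((447 - 82)*(372 + h))/3 = (365*(372 + h))/3 = (135780 + 365*h)/3 = 45260 + 365*h/3)
T(K, m) = 126/211 (T(K, m) = -378/(-633) = -378*(-1)/633 = -2*(-63/211) = 126/211)
B(Q)/T(-604, -778) = (45260 + (365/3)*(-237))/(126/211) = (45260 - 28835)*(211/126) = 16425*(211/126) = 385075/14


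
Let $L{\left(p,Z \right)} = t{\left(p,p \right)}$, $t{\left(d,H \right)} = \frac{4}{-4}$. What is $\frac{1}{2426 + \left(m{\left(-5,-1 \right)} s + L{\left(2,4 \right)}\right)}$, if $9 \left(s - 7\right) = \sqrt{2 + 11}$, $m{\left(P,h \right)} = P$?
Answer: $\frac{38718}{92535955} + \frac{9 \sqrt{13}}{92535955} \approx 0.00041876$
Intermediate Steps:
$t{\left(d,H \right)} = -1$ ($t{\left(d,H \right)} = 4 \left(- \frac{1}{4}\right) = -1$)
$L{\left(p,Z \right)} = -1$
$s = 7 + \frac{\sqrt{13}}{9}$ ($s = 7 + \frac{\sqrt{2 + 11}}{9} = 7 + \frac{\sqrt{13}}{9} \approx 7.4006$)
$\frac{1}{2426 + \left(m{\left(-5,-1 \right)} s + L{\left(2,4 \right)}\right)} = \frac{1}{2426 - \left(1 + 5 \left(7 + \frac{\sqrt{13}}{9}\right)\right)} = \frac{1}{2426 - \left(36 + \frac{5 \sqrt{13}}{9}\right)} = \frac{1}{2390 - \frac{5 \sqrt{13}}{9}}$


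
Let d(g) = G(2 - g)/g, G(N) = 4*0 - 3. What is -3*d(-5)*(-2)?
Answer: 18/5 ≈ 3.6000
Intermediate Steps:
G(N) = -3 (G(N) = 0 - 3 = -3)
d(g) = -3/g
-3*d(-5)*(-2) = -(-9)/(-5)*(-2) = -(-9)*(-1)/5*(-2) = -3*⅗*(-2) = -9/5*(-2) = 18/5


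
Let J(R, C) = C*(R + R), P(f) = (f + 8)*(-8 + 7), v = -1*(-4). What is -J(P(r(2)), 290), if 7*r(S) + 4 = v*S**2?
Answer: 39440/7 ≈ 5634.3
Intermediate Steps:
v = 4
r(S) = -4/7 + 4*S**2/7 (r(S) = -4/7 + (4*S**2)/7 = -4/7 + 4*S**2/7)
P(f) = -8 - f (P(f) = (8 + f)*(-1) = -8 - f)
J(R, C) = 2*C*R (J(R, C) = C*(2*R) = 2*C*R)
-J(P(r(2)), 290) = -2*290*(-8 - (-4/7 + (4/7)*2**2)) = -2*290*(-8 - (-4/7 + (4/7)*4)) = -2*290*(-8 - (-4/7 + 16/7)) = -2*290*(-8 - 1*12/7) = -2*290*(-8 - 12/7) = -2*290*(-68)/7 = -1*(-39440/7) = 39440/7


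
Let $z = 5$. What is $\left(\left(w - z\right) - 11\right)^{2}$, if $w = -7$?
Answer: $529$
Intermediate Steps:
$\left(\left(w - z\right) - 11\right)^{2} = \left(\left(-7 - 5\right) - 11\right)^{2} = \left(-12 - 11\right)^{2} = \left(-23\right)^{2} = 529$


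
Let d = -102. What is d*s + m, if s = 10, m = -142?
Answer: -1162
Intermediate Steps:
d*s + m = -102*10 - 142 = -1020 - 142 = -1162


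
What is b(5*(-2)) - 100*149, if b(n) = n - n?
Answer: -14900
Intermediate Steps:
b(n) = 0
b(5*(-2)) - 100*149 = 0 - 100*149 = 0 - 14900 = -14900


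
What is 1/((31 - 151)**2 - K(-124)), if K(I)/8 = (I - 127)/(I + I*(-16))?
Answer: 465/6696502 ≈ 6.9439e-5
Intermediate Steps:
K(I) = -8*(-127 + I)/(15*I) (K(I) = 8*((I - 127)/(I + I*(-16))) = 8*((-127 + I)/(I - 16*I)) = 8*((-127 + I)/((-15*I))) = 8*((-127 + I)*(-1/(15*I))) = 8*(-(-127 + I)/(15*I)) = -8*(-127 + I)/(15*I))
1/((31 - 151)**2 - K(-124)) = 1/((31 - 151)**2 - 8*(127 - 1*(-124))/(15*(-124))) = 1/((-120)**2 - 8*(-1)*(127 + 124)/(15*124)) = 1/(14400 - 8*(-1)*251/(15*124)) = 1/(14400 - 1*(-502/465)) = 1/(14400 + 502/465) = 1/(6696502/465) = 465/6696502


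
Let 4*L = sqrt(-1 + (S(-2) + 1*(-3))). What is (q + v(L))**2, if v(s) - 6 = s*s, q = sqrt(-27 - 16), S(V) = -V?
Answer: -543/64 + 47*I*sqrt(43)/4 ≈ -8.4844 + 77.05*I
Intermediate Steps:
L = I*sqrt(2)/4 (L = sqrt(-1 + (-1*(-2) + 1*(-3)))/4 = sqrt(-1 + (2 - 3))/4 = sqrt(-1 - 1)/4 = sqrt(-2)/4 = (I*sqrt(2))/4 = I*sqrt(2)/4 ≈ 0.35355*I)
q = I*sqrt(43) (q = sqrt(-43) = I*sqrt(43) ≈ 6.5574*I)
v(s) = 6 + s**2 (v(s) = 6 + s*s = 6 + s**2)
(q + v(L))**2 = (I*sqrt(43) + (6 + (I*sqrt(2)/4)**2))**2 = (I*sqrt(43) + (6 - 1/8))**2 = (I*sqrt(43) + 47/8)**2 = (47/8 + I*sqrt(43))**2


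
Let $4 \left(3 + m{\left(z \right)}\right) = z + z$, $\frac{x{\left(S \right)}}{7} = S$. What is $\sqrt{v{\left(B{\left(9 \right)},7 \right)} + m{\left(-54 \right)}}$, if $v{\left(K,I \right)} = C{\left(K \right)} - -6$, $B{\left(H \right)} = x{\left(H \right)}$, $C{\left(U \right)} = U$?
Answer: $\sqrt{39} \approx 6.245$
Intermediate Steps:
$x{\left(S \right)} = 7 S$
$B{\left(H \right)} = 7 H$
$v{\left(K,I \right)} = 6 + K$ ($v{\left(K,I \right)} = K - -6 = K + 6 = 6 + K$)
$m{\left(z \right)} = -3 + \frac{z}{2}$ ($m{\left(z \right)} = -3 + \frac{z + z}{4} = -3 + \frac{2 z}{4} = -3 + \frac{z}{2}$)
$\sqrt{v{\left(B{\left(9 \right)},7 \right)} + m{\left(-54 \right)}} = \sqrt{\left(6 + 7 \cdot 9\right) + \left(-3 + \frac{1}{2} \left(-54\right)\right)} = \sqrt{\left(6 + 63\right) - 30} = \sqrt{69 - 30} = \sqrt{39}$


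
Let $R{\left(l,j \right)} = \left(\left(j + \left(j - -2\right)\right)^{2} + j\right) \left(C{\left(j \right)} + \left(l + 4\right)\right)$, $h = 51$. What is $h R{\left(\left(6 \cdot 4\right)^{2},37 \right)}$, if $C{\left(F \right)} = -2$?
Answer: $171355614$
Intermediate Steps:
$R{\left(l,j \right)} = \left(2 + l\right) \left(j + \left(2 + 2 j\right)^{2}\right)$ ($R{\left(l,j \right)} = \left(\left(j + \left(j - -2\right)\right)^{2} + j\right) \left(-2 + \left(l + 4\right)\right) = \left(\left(j + \left(j + 2\right)\right)^{2} + j\right) \left(-2 + \left(4 + l\right)\right) = \left(\left(j + \left(2 + j\right)\right)^{2} + j\right) \left(2 + l\right) = \left(\left(2 + 2 j\right)^{2} + j\right) \left(2 + l\right) = \left(j + \left(2 + 2 j\right)^{2}\right) \left(2 + l\right) = \left(2 + l\right) \left(j + \left(2 + 2 j\right)^{2}\right)$)
$h R{\left(\left(6 \cdot 4\right)^{2},37 \right)} = 51 \left(2 \cdot 37 + 8 \left(1 + 37\right)^{2} + 37 \left(6 \cdot 4\right)^{2} + 4 \left(6 \cdot 4\right)^{2} \left(1 + 37\right)^{2}\right) = 51 \left(74 + 8 \cdot 38^{2} + 37 \cdot 24^{2} + 4 \cdot 24^{2} \cdot 38^{2}\right) = 51 \left(74 + 8 \cdot 1444 + 37 \cdot 576 + 4 \cdot 576 \cdot 1444\right) = 51 \left(74 + 11552 + 21312 + 3326976\right) = 51 \cdot 3359914 = 171355614$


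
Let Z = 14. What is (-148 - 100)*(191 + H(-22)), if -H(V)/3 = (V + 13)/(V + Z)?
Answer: -46531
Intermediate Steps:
H(V) = -3*(13 + V)/(14 + V) (H(V) = -3*(V + 13)/(V + 14) = -3*(13 + V)/(14 + V))
(-148 - 100)*(191 + H(-22)) = (-148 - 100)*(191 + 3*(-13 - 1*(-22))/(14 - 22)) = -248*(191 + 3*(-13 + 22)/(-8)) = -248*(191 + 3*(-1/8)*9) = -248*(191 - 27/8) = -248*1501/8 = -46531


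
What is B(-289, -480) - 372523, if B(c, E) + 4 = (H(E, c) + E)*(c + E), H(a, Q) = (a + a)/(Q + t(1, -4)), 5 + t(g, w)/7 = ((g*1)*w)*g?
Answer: -60547/11 ≈ -5504.3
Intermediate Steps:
t(g, w) = -35 + 7*w*g**2 (t(g, w) = -35 + 7*(((g*1)*w)*g) = -35 + 7*((g*w)*g) = -35 + 7*(w*g**2) = -35 + 7*w*g**2)
H(a, Q) = 2*a/(-63 + Q) (H(a, Q) = (a + a)/(Q + (-35 + 7*(-4)*1**2)) = (2*a)/(Q + (-35 + 7*(-4)*1)) = (2*a)/(Q + (-35 - 28)) = (2*a)/(Q - 63) = (2*a)/(-63 + Q) = 2*a/(-63 + Q))
B(c, E) = -4 + (E + c)*(E + 2*E/(-63 + c)) (B(c, E) = -4 + (2*E/(-63 + c) + E)*(c + E) = -4 + (E + 2*E/(-63 + c))*(E + c) = -4 + (E + c)*(E + 2*E/(-63 + c)))
B(-289, -480) - 372523 = (2*(-480)**2 + (-63 - 289)*(-4 + (-480)**2 - 480*(-289)) + 2*(-480)*(-289))/(-63 - 289) - 372523 = (2*230400 - 352*(-4 + 230400 + 138720) + 277440)/(-352) - 372523 = -(460800 - 352*369116 + 277440)/352 - 372523 = -(460800 - 129928832 + 277440)/352 - 372523 = -1/352*(-129190592) - 372523 = 4037206/11 - 372523 = -60547/11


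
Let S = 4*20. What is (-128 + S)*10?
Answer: -480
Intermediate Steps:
S = 80
(-128 + S)*10 = (-128 + 80)*10 = -48*10 = -480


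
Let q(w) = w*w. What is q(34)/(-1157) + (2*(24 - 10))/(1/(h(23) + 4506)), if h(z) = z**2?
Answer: 163112704/1157 ≈ 1.4098e+5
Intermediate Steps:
q(w) = w**2
q(34)/(-1157) + (2*(24 - 10))/(1/(h(23) + 4506)) = 34**2/(-1157) + (2*(24 - 10))/(1/(23**2 + 4506)) = 1156*(-1/1157) + (2*14)/(1/(529 + 4506)) = -1156/1157 + 28/(1/5035) = -1156/1157 + 28*5035 = -1156/1157 + 140980 = 163112704/1157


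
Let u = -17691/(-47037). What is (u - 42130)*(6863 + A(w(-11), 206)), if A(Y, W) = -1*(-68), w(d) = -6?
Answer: -4578274635263/15679 ≈ -2.9200e+8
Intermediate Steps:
u = 5897/15679 (u = -17691*(-1/47037) = 5897/15679 ≈ 0.37611)
A(Y, W) = 68
(u - 42130)*(6863 + A(w(-11), 206)) = (5897/15679 - 42130)*(6863 + 68) = -660550373/15679*6931 = -4578274635263/15679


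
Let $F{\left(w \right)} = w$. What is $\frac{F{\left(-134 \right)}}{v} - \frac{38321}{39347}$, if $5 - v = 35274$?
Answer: $- \frac{1346270851}{1387729343} \approx -0.97013$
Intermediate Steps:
$v = -35269$ ($v = 5 - 35274 = -35269$)
$\frac{F{\left(-134 \right)}}{v} - \frac{38321}{39347} = - \frac{134}{-35269} - \frac{38321}{39347} = \left(-134\right) \left(- \frac{1}{35269}\right) - \frac{38321}{39347} = \frac{134}{35269} - \frac{38321}{39347} = - \frac{1346270851}{1387729343}$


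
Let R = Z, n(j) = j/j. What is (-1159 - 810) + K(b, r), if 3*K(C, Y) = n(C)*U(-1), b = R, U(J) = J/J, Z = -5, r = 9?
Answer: -5906/3 ≈ -1968.7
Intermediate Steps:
n(j) = 1
U(J) = 1
R = -5
b = -5
K(C, Y) = 1/3 (K(C, Y) = (1*1)/3 = (1/3)*1 = 1/3)
(-1159 - 810) + K(b, r) = (-1159 - 810) + 1/3 = -1969 + 1/3 = -5906/3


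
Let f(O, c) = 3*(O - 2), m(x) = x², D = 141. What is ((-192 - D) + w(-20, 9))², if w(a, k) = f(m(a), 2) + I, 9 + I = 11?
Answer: 744769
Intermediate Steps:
f(O, c) = -6 + 3*O (f(O, c) = 3*(-2 + O) = -6 + 3*O)
I = 2 (I = -9 + 11 = 2)
w(a, k) = -4 + 3*a² (w(a, k) = (-6 + 3*a²) + 2 = -4 + 3*a²)
((-192 - D) + w(-20, 9))² = ((-192 - 1*141) + (-4 + 3*(-20)²))² = ((-192 - 141) + (-4 + 3*400))² = (-333 + (-4 + 1200))² = (-333 + 1196)² = 863² = 744769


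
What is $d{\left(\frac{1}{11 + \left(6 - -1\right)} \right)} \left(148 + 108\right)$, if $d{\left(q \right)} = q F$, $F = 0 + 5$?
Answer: $\frac{640}{9} \approx 71.111$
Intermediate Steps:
$F = 5$
$d{\left(q \right)} = 5 q$ ($d{\left(q \right)} = q 5 = 5 q$)
$d{\left(\frac{1}{11 + \left(6 - -1\right)} \right)} \left(148 + 108\right) = \frac{5}{11 + \left(6 - -1\right)} \left(148 + 108\right) = \frac{5}{11 + \left(6 + 1\right)} 256 = \frac{5}{11 + 7} \cdot 256 = \frac{5}{18} \cdot 256 = \frac{640}{9}$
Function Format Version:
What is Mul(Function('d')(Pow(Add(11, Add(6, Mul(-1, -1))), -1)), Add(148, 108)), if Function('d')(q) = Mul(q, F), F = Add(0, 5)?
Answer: Rational(640, 9) ≈ 71.111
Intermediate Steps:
F = 5
Function('d')(q) = Mul(5, q) (Function('d')(q) = Mul(q, 5) = Mul(5, q))
Mul(Function('d')(Pow(Add(11, Add(6, Mul(-1, -1))), -1)), Add(148, 108)) = Mul(Mul(5, Pow(Add(11, Add(6, Mul(-1, -1))), -1)), Add(148, 108)) = Mul(Mul(5, Pow(Add(11, Add(6, 1)), -1)), 256) = Mul(Mul(5, Pow(Add(11, 7), -1)), 256) = Mul(Mul(5, Pow(18, -1)), 256) = Mul(Mul(5, Rational(1, 18)), 256) = Mul(Rational(5, 18), 256) = Rational(640, 9)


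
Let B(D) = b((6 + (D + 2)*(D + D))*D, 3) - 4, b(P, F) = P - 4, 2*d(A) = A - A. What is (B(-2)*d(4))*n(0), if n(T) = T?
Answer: 0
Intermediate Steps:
d(A) = 0 (d(A) = (A - A)/2 = (1/2)*0 = 0)
b(P, F) = -4 + P
B(D) = -8 + D*(6 + 2*D*(2 + D)) (B(D) = (-4 + (6 + (D + 2)*(D + D))*D) - 4 = (-4 + (6 + (2 + D)*(2*D))*D) - 4 = (-4 + (6 + 2*D*(2 + D))*D) - 4 = (-4 + D*(6 + 2*D*(2 + D))) - 4 = -8 + D*(6 + 2*D*(2 + D)))
(B(-2)*d(4))*n(0) = ((-8 + 2*(-2)*(3 + (-2)**2 + 2*(-2)))*0)*0 = ((-8 + 2*(-2)*(3 + 4 - 4))*0)*0 = ((-8 + 2*(-2)*3)*0)*0 = ((-8 - 12)*0)*0 = -20*0*0 = 0*0 = 0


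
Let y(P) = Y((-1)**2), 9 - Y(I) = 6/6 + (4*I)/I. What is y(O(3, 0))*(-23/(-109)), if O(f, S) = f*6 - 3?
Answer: 92/109 ≈ 0.84404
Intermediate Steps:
Y(I) = 4 (Y(I) = 9 - (6/6 + (4*I)/I) = 9 - (6*(1/6) + 4) = 9 - (1 + 4) = 9 - 1*5 = 9 - 5 = 4)
O(f, S) = -3 + 6*f (O(f, S) = 6*f - 3 = -3 + 6*f)
y(P) = 4
y(O(3, 0))*(-23/(-109)) = 4*(-23/(-109)) = 4*(-23*(-1/109)) = 4*(23/109) = 92/109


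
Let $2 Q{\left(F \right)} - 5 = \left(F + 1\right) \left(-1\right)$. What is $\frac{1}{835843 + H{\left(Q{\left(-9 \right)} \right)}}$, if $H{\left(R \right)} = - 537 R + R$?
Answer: $\frac{1}{832359} \approx 1.2014 \cdot 10^{-6}$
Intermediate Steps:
$Q{\left(F \right)} = 2 - \frac{F}{2}$ ($Q{\left(F \right)} = \frac{5}{2} + \frac{\left(F + 1\right) \left(-1\right)}{2} = \frac{5}{2} + \frac{\left(1 + F\right) \left(-1\right)}{2} = \frac{5}{2} + \frac{-1 - F}{2} = \frac{5}{2} - \left(\frac{1}{2} + \frac{F}{2}\right) = 2 - \frac{F}{2}$)
$H{\left(R \right)} = - 536 R$
$\frac{1}{835843 + H{\left(Q{\left(-9 \right)} \right)}} = \frac{1}{835843 - 536 \left(2 - - \frac{9}{2}\right)} = \frac{1}{835843 - 536 \left(2 + \frac{9}{2}\right)} = \frac{1}{835843 - 3484} = \frac{1}{832359}$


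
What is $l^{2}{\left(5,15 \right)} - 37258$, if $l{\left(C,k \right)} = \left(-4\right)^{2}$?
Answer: $-37002$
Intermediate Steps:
$l{\left(C,k \right)} = 16$
$l^{2}{\left(5,15 \right)} - 37258 = 16^{2} - 37258 = 256 - 37258 = -37002$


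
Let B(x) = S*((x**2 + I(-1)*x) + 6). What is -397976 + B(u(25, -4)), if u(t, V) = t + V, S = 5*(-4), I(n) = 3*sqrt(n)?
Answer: -406916 - 1260*I ≈ -4.0692e+5 - 1260.0*I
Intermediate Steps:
S = -20
u(t, V) = V + t
B(x) = -120 - 20*x**2 - 60*I*x (B(x) = -20*((x**2 + (3*sqrt(-1))*x) + 6) = -20*((x**2 + (3*I)*x) + 6) = -20*((x**2 + 3*I*x) + 6) = -20*(6 + x**2 + 3*I*x) = -120 - 20*x**2 - 60*I*x)
-397976 + B(u(25, -4)) = -397976 + (-120 - 20*(-4 + 25)**2 - 60*I*(-4 + 25)) = -397976 + (-120 - 20*21**2 - 60*I*21) = -397976 + (-120 - 20*441 - 1260*I) = -397976 + (-120 - 8820 - 1260*I) = -397976 + (-8940 - 1260*I) = -406916 - 1260*I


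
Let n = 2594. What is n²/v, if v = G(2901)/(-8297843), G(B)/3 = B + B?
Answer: -27917412350374/8703 ≈ -3.2078e+9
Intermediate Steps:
G(B) = 6*B (G(B) = 3*(B + B) = 3*(2*B) = 6*B)
v = -17406/8297843 (v = (6*2901)/(-8297843) = 17406*(-1/8297843) = -17406/8297843 ≈ -0.0020977)
n²/v = 2594²/(-17406/8297843) = 6728836*(-8297843/17406) = -27917412350374/8703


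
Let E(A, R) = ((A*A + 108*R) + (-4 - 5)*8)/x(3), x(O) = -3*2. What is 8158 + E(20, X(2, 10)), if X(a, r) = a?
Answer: 24202/3 ≈ 8067.3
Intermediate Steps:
x(O) = -6
E(A, R) = 12 - 18*R - A²/6 (E(A, R) = ((A*A + 108*R) + (-4 - 5)*8)/(-6) = ((A² + 108*R) - 9*8)*(-⅙) = ((A² + 108*R) - 72)*(-⅙) = (-72 + A² + 108*R)*(-⅙) = 12 - 18*R - A²/6)
8158 + E(20, X(2, 10)) = 8158 + (12 - 18*2 - ⅙*20²) = 8158 + (12 - 36 - ⅙*400) = 8158 + (12 - 36 - 200/3) = 8158 - 272/3 = 24202/3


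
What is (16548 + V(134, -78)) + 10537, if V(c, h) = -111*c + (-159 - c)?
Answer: 11918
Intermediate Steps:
V(c, h) = -159 - 112*c
(16548 + V(134, -78)) + 10537 = (16548 + (-159 - 112*134)) + 10537 = (16548 + (-159 - 15008)) + 10537 = (16548 - 15167) + 10537 = 1381 + 10537 = 11918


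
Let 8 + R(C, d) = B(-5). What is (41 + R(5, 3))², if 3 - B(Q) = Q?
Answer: 1681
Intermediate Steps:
B(Q) = 3 - Q
R(C, d) = 0 (R(C, d) = -8 + (3 - 1*(-5)) = -8 + (3 + 5) = -8 + 8 = 0)
(41 + R(5, 3))² = (41 + 0)² = 41² = 1681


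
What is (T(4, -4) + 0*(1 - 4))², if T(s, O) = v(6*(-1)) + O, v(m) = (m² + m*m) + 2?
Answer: 4900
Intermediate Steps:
v(m) = 2 + 2*m² (v(m) = (m² + m²) + 2 = 2*m² + 2 = 2 + 2*m²)
T(s, O) = 74 + O (T(s, O) = (2 + 2*(6*(-1))²) + O = (2 + 2*(-6)²) + O = (2 + 2*36) + O = (2 + 72) + O = 74 + O)
(T(4, -4) + 0*(1 - 4))² = ((74 - 4) + 0*(1 - 4))² = (70 + 0*(-3))² = (70 + 0)² = 70² = 4900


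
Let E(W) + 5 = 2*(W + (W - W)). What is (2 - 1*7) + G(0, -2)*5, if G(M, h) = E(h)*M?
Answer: -5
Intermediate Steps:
E(W) = -5 + 2*W (E(W) = -5 + 2*(W + (W - W)) = -5 + 2*(W + 0) = -5 + 2*W)
G(M, h) = M*(-5 + 2*h) (G(M, h) = (-5 + 2*h)*M = M*(-5 + 2*h))
(2 - 1*7) + G(0, -2)*5 = (2 - 1*7) + (0*(-5 + 2*(-2)))*5 = (2 - 7) + (0*(-5 - 4))*5 = -5 + (0*(-9))*5 = -5 + 0*5 = -5 + 0 = -5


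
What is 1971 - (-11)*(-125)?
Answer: 596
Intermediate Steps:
1971 - (-11)*(-125) = 1971 - 1*1375 = 1971 - 1375 = 596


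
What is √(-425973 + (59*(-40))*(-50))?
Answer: I*√307973 ≈ 554.95*I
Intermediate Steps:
√(-425973 + (59*(-40))*(-50)) = √(-425973 - 2360*(-50)) = √(-425973 + 118000) = √(-307973) = I*√307973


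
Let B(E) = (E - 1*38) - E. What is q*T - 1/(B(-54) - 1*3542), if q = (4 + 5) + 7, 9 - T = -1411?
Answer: 81337601/3580 ≈ 22720.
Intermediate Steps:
T = 1420 (T = 9 - 1*(-1411) = 9 + 1411 = 1420)
B(E) = -38 (B(E) = (E - 38) - E = (-38 + E) - E = -38)
q = 16 (q = 9 + 7 = 16)
q*T - 1/(B(-54) - 1*3542) = 16*1420 - 1/(-38 - 1*3542) = 22720 - 1/(-38 - 3542) = 22720 - 1/(-3580) = 22720 - 1*(-1/3580) = 22720 + 1/3580 = 81337601/3580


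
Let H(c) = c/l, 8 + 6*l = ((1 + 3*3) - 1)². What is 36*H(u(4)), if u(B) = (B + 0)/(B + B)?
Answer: 108/73 ≈ 1.4795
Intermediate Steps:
u(B) = ½ (u(B) = B/((2*B)) = B*(1/(2*B)) = ½)
l = 73/6 (l = -4/3 + ((1 + 3*3) - 1)²/6 = -4/3 + ((1 + 9) - 1)²/6 = -4/3 + (10 - 1)²/6 = -4/3 + (⅙)*9² = -4/3 + (⅙)*81 = -4/3 + 27/2 = 73/6 ≈ 12.167)
H(c) = 6*c/73 (H(c) = c/(73/6) = c*(6/73) = 6*c/73)
36*H(u(4)) = 36*((6/73)*(½)) = 36*(3/73) = 108/73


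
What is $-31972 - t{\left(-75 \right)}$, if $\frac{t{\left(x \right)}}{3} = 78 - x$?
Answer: $-32431$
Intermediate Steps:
$t{\left(x \right)} = 234 - 3 x$ ($t{\left(x \right)} = 3 \left(78 - x\right) = 234 - 3 x$)
$-31972 - t{\left(-75 \right)} = -31972 - \left(234 - -225\right) = -31972 - \left(234 + 225\right) = -31972 - 459 = -32431$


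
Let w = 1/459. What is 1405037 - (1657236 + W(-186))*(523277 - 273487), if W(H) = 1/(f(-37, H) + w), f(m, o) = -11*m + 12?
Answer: -39806766787654688/96161 ≈ -4.1396e+11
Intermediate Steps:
f(m, o) = 12 - 11*m
w = 1/459 ≈ 0.0021787
W(H) = 459/192322 (W(H) = 1/((12 - 11*(-37)) + 1/459) = 1/((12 + 407) + 1/459) = 1/(419 + 1/459) = 1/(192322/459) = 459/192322)
1405037 - (1657236 + W(-186))*(523277 - 273487) = 1405037 - (1657236 + 459/192322)*(523277 - 273487) = 1405037 - 318722942451*249790/192322 = 1405037 - 1*39806901897417645/96161 = 1405037 - 39806901897417645/96161 = -39806766787654688/96161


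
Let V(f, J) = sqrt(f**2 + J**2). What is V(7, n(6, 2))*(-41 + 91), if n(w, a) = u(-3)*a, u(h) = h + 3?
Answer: 350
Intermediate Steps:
u(h) = 3 + h
n(w, a) = 0 (n(w, a) = (3 - 3)*a = 0*a = 0)
V(f, J) = sqrt(J**2 + f**2)
V(7, n(6, 2))*(-41 + 91) = sqrt(0**2 + 7**2)*(-41 + 91) = sqrt(0 + 49)*50 = sqrt(49)*50 = 7*50 = 350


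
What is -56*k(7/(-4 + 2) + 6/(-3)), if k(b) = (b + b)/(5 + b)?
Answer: -1232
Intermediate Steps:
k(b) = 2*b/(5 + b) (k(b) = (2*b)/(5 + b) = 2*b/(5 + b))
-56*k(7/(-4 + 2) + 6/(-3)) = -112*(7/(-4 + 2) + 6/(-3))/(5 + (7/(-4 + 2) + 6/(-3))) = -112*(7/(-2) + 6*(-1/3))/(5 + (7/(-2) + 6*(-1/3))) = -112*(7*(-1/2) - 2)/(5 + (7*(-1/2) - 2)) = -112*(-7/2 - 2)/(5 + (-7/2 - 2)) = -112*(-11)/(2*(5 - 11/2)) = -112*(-11)/(2*(-1/2)) = -112*(-11)*(-2)/2 = -56*22 = -1232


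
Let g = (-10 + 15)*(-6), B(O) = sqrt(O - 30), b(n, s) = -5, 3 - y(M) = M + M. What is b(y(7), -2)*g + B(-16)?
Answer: 150 + I*sqrt(46) ≈ 150.0 + 6.7823*I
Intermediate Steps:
y(M) = 3 - 2*M (y(M) = 3 - (M + M) = 3 - 2*M)
B(O) = sqrt(-30 + O)
g = -30 (g = 5*(-6) = -30)
b(y(7), -2)*g + B(-16) = -5*(-30) + sqrt(-30 - 16) = 150 + sqrt(-46) = 150 + I*sqrt(46)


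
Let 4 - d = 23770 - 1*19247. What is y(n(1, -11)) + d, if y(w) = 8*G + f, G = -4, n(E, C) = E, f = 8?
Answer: -4543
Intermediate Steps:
d = -4519 (d = 4 - (23770 - 1*19247) = 4 - (23770 - 19247) = 4 - 1*4523 = 4 - 4523 = -4519)
y(w) = -24 (y(w) = 8*(-4) + 8 = -32 + 8 = -24)
y(n(1, -11)) + d = -24 - 4519 = -4543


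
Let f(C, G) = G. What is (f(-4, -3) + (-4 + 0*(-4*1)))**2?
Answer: 49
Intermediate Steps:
(f(-4, -3) + (-4 + 0*(-4*1)))**2 = (-3 + (-4 + 0*(-4*1)))**2 = (-3 + (-4 + 0*(-4)))**2 = (-3 + (-4 + 0))**2 = (-3 - 4)**2 = (-7)**2 = 49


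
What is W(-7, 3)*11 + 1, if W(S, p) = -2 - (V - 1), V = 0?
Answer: -10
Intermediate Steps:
W(S, p) = -1 (W(S, p) = -2 - (0 - 1) = -2 - 1*(-1) = -2 + 1 = -1)
W(-7, 3)*11 + 1 = -1*11 + 1 = -11 + 1 = -10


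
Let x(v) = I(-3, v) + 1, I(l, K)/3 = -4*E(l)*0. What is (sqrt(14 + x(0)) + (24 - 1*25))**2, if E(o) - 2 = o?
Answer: (1 - sqrt(15))**2 ≈ 8.2540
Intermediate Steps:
E(o) = 2 + o
I(l, K) = 0 (I(l, K) = 3*(-4*(2 + l)*0) = 3*((-8 - 4*l)*0) = 3*0 = 0)
x(v) = 1 (x(v) = 0 + 1 = 1)
(sqrt(14 + x(0)) + (24 - 1*25))**2 = (sqrt(14 + 1) + (24 - 1*25))**2 = (sqrt(15) + (24 - 25))**2 = (sqrt(15) - 1)**2 = (-1 + sqrt(15))**2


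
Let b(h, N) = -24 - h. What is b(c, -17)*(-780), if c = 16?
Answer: 31200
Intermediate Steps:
b(c, -17)*(-780) = (-24 - 1*16)*(-780) = (-24 - 16)*(-780) = -40*(-780) = 31200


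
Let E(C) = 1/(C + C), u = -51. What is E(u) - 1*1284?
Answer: -130969/102 ≈ -1284.0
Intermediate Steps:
E(C) = 1/(2*C)
E(u) - 1*1284 = (½)/(-51) - 1*1284 = (½)*(-1/51) - 1284 = -1/102 - 1284 = -130969/102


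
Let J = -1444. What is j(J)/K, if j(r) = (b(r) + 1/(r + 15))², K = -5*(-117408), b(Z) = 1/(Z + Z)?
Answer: 6212163/3332769476320286720 ≈ 1.8640e-12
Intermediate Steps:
b(Z) = 1/(2*Z)
K = 587040
j(r) = (1/(15 + r) + 1/(2*r))² (j(r) = (1/(2*r) + 1/(r + 15))² = (1/(2*r) + 1/(15 + r))² = (1/(15 + r) + 1/(2*r))²)
j(J)/K = ((9/4)*(5 - 1444)²/((-1444)²*(15 - 1444)²))/587040 = ((9/4)*(1/2085136)*(-1439)²/(-1429)²)*(1/587040) = ((9/4)*(1/2085136)*2070721*(1/2042041))*(1/587040) = (18636489/17031732810304)*(1/587040) = 6212163/3332769476320286720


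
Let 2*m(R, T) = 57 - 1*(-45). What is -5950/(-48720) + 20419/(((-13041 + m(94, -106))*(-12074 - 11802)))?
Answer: 45793224/374763665 ≈ 0.12219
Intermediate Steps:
m(R, T) = 51 (m(R, T) = (57 - 1*(-45))/2 = (57 + 45)/2 = (½)*102 = 51)
-5950/(-48720) + 20419/(((-13041 + m(94, -106))*(-12074 - 11802))) = -5950/(-48720) + 20419/(((-13041 + 51)*(-12074 - 11802))) = -5950*(-1/48720) + 20419/((-12990*(-23876))) = 85/696 + 20419/310149240 = 45793224/374763665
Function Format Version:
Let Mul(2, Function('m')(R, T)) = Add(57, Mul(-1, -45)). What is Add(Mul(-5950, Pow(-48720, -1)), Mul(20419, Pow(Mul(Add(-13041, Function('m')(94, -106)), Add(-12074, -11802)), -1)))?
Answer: Rational(45793224, 374763665) ≈ 0.12219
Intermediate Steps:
Function('m')(R, T) = 51 (Function('m')(R, T) = Mul(Rational(1, 2), Add(57, Mul(-1, -45))) = Mul(Rational(1, 2), Add(57, 45)) = Mul(Rational(1, 2), 102) = 51)
Add(Mul(-5950, Pow(-48720, -1)), Mul(20419, Pow(Mul(Add(-13041, Function('m')(94, -106)), Add(-12074, -11802)), -1))) = Add(Mul(-5950, Pow(-48720, -1)), Mul(20419, Pow(Mul(Add(-13041, 51), Add(-12074, -11802)), -1))) = Add(Mul(-5950, Rational(-1, 48720)), Mul(20419, Pow(Mul(-12990, -23876), -1))) = Add(Rational(85, 696), Mul(20419, Pow(310149240, -1))) = Add(Rational(85, 696), Mul(20419, Rational(1, 310149240))) = Add(Rational(85, 696), Rational(20419, 310149240)) = Rational(45793224, 374763665)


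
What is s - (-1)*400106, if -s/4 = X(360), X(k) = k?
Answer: 398666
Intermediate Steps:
s = -1440 (s = -4*360 = -1440)
s - (-1)*400106 = -1440 - (-1)*400106 = -1440 - 1*(-400106) = -1440 + 400106 = 398666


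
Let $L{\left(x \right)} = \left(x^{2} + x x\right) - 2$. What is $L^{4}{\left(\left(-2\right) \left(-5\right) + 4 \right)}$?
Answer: $23134410000$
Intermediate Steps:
$L{\left(x \right)} = -2 + 2 x^{2}$ ($L{\left(x \right)} = \left(x^{2} + x^{2}\right) - 2 = 2 x^{2} - 2 = -2 + 2 x^{2}$)
$L^{4}{\left(\left(-2\right) \left(-5\right) + 4 \right)} = \left(-2 + 2 \left(\left(-2\right) \left(-5\right) + 4\right)^{2}\right)^{4} = \left(-2 + 2 \left(10 + 4\right)^{2}\right)^{4} = \left(-2 + 2 \cdot 14^{2}\right)^{4} = \left(-2 + 2 \cdot 196\right)^{4} = \left(-2 + 392\right)^{4} = 390^{4} = 23134410000$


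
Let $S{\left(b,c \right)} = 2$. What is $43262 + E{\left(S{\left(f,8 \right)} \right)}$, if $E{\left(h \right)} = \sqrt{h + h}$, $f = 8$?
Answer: $43264$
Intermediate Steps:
$E{\left(h \right)} = \sqrt{2} \sqrt{h}$ ($E{\left(h \right)} = \sqrt{2 h} = \sqrt{2} \sqrt{h}$)
$43262 + E{\left(S{\left(f,8 \right)} \right)} = 43262 + \sqrt{2} \sqrt{2} = 43262 + 2 = 43264$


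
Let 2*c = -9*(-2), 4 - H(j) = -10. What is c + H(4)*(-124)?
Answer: -1727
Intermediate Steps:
H(j) = 14 (H(j) = 4 - 1*(-10) = 4 + 10 = 14)
c = 9 (c = (-9*(-2))/2 = (-1*(-18))/2 = (½)*18 = 9)
c + H(4)*(-124) = 9 + 14*(-124) = 9 - 1736 = -1727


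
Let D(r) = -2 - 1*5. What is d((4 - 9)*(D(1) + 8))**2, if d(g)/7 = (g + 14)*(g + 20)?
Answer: 893025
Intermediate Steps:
D(r) = -7 (D(r) = -2 - 5 = -7)
d(g) = 7*(14 + g)*(20 + g) (d(g) = 7*((g + 14)*(g + 20)) = 7*((14 + g)*(20 + g)) = 7*(14 + g)*(20 + g))
d((4 - 9)*(D(1) + 8))**2 = (1960 + 7*((4 - 9)*(-7 + 8))**2 + 238*((4 - 9)*(-7 + 8)))**2 = (1960 + 7*(-5*1)**2 + 238*(-5*1))**2 = (1960 + 7*(-5)**2 + 238*(-5))**2 = (1960 + 7*25 - 1190)**2 = (1960 + 175 - 1190)**2 = 945**2 = 893025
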